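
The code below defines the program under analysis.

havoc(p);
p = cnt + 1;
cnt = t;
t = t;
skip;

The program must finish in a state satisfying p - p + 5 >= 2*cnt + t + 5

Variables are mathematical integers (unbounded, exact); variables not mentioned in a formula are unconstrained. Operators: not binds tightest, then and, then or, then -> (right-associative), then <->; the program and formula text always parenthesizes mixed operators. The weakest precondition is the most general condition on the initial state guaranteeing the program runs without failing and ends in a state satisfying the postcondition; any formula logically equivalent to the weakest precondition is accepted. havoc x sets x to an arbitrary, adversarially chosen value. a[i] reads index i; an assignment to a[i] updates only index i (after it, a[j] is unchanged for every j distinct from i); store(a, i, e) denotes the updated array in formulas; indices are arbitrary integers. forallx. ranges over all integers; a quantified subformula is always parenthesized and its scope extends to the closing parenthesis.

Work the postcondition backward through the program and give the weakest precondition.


Working backward. After the program, the postcondition p - p + 5 >= 2*cnt + t + 5 must hold; in canonical form it is 2*cnt + t <= 0.
Before skip: 2*cnt + t <= 0
Before t := t: 2*cnt + t <= 0
Before cnt := t: 3*t <= 0
Before p := cnt + 1: 3*t <= 0
Before havoc p: 3*t <= 0
Answer: WP = 3*t <= 0


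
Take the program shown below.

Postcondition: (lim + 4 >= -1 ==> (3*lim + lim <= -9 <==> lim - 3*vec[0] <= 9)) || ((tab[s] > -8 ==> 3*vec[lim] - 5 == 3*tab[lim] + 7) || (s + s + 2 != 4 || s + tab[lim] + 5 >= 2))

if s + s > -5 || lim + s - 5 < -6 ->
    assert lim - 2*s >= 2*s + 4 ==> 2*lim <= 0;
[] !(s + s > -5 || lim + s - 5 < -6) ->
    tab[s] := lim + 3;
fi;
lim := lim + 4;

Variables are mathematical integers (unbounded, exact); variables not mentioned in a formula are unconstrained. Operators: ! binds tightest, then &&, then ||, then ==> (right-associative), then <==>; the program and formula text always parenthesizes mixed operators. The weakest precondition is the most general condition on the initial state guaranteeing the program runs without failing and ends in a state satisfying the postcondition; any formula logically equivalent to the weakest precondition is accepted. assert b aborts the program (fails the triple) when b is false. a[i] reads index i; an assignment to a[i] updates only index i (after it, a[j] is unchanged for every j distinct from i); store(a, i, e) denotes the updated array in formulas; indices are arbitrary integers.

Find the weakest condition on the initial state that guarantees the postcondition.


Working backward. After the program, the postcondition (lim + 4 >= -1 ==> (3*lim + lim <= -9 <==> lim - 3*vec[0] <= 9)) || ((tab[s] > -8 ==> 3*vec[lim] - 5 == 3*tab[lim] + 7) || (s + s + 2 != 4 || s + tab[lim] + 5 >= 2)) must hold; in canonical form it is (lim >= -5 ==> (4*lim <= -9 <==> lim <= 3*vec[0] + 9)) || (tab[s] > -8 ==> 3*vec[lim] == 3*tab[lim] + 12) || 2*s != 2 || tab[lim] + s >= -3.
Before lim := lim + 4: (lim >= -9 ==> (4*lim <= -25 <==> lim <= 3*vec[0] + 5)) || (tab[s] > -8 ==> 3*vec[lim + 4] == 3*tab[lim + 4] + 12) || 2*s != 2 || tab[lim + 4] + s >= -3
Then branch requires (lim >= 4*s + 4 ==> 2*lim <= 0) && ((lim >= -9 ==> (4*lim <= -25 <==> lim <= 3*vec[0] + 5)) || (tab[s] > -8 ==> 3*vec[lim + 4] == 3*tab[lim + 4] + 12) || 2*s != 2 || tab[lim + 4] + s >= -3); else branch requires (lim >= -9 ==> (4*lim <= -25 <==> lim <= 3*vec[0] + 5)) || (store(tab, s, lim + 3)[s] > -8 ==> 3*vec[lim + 4] == 3*store(tab, s, lim + 3)[lim + 4] + 12) || 2*s != 2 || store(tab, s, lim + 3)[lim + 4] + s >= -3.
Before the if: ((2*s > -5 || lim + s < -1) ==> ((lim >= 4*s + 4 ==> 2*lim <= 0) && ((lim >= -9 ==> (4*lim <= -25 <==> lim <= 3*vec[0] + 5)) || (tab[s] > -8 ==> 3*vec[lim + 4] == 3*tab[lim + 4] + 12) || 2*s != 2 || tab[lim + 4] + s >= -3))) && ((!(2*s > -5 || lim + s < -1)) ==> ((lim >= -9 ==> (4*lim <= -25 <==> lim <= 3*vec[0] + 5)) || (store(tab, s, lim + 3)[s] > -8 ==> 3*vec[lim + 4] == 3*store(tab, s, lim + 3)[lim + 4] + 12) || 2*s != 2 || store(tab, s, lim + 3)[lim + 4] + s >= -3))
Answer: WP = ((2*s > -5 || lim + s < -1) ==> ((lim >= 4*s + 4 ==> 2*lim <= 0) && ((lim >= -9 ==> (4*lim <= -25 <==> lim <= 3*vec[0] + 5)) || (tab[s] > -8 ==> 3*vec[lim + 4] == 3*tab[lim + 4] + 12) || 2*s != 2 || tab[lim + 4] + s >= -3))) && ((!(2*s > -5 || lim + s < -1)) ==> ((lim >= -9 ==> (4*lim <= -25 <==> lim <= 3*vec[0] + 5)) || (store(tab, s, lim + 3)[s] > -8 ==> 3*vec[lim + 4] == 3*store(tab, s, lim + 3)[lim + 4] + 12) || 2*s != 2 || store(tab, s, lim + 3)[lim + 4] + s >= -3))


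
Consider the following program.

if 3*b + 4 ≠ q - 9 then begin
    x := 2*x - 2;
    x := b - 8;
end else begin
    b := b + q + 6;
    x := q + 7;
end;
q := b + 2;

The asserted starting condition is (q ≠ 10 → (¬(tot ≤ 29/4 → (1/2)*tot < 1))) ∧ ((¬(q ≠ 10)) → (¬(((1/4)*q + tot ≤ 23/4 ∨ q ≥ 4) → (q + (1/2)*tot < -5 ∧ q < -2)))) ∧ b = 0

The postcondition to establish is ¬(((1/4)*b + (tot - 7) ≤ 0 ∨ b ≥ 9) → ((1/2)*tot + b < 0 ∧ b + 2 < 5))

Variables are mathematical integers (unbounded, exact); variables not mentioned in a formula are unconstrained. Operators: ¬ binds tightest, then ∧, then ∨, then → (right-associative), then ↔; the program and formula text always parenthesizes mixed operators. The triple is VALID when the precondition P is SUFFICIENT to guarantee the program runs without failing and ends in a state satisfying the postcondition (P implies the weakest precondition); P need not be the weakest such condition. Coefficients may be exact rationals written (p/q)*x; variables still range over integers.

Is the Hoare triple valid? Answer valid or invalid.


Working backward. After the program, the postcondition ¬(((1/4)*b + (tot - 7) ≤ 0 ∨ b ≥ 9) → ((1/2)*tot + b < 0 ∧ b + 2 < 5)) must hold; in canonical form it is ¬(((1/4)*b + tot ≤ 7 ∨ b ≥ 9) → (b + (1/2)*tot < 0 ∧ b < 3)).
Before q := b + 2: ¬(((1/4)*b + tot ≤ 7 ∨ b ≥ 9) → (b + (1/2)*tot < 0 ∧ b < 3))
Then branch requires ¬(((1/4)*b + tot ≤ 7 ∨ b ≥ 9) → (b + (1/2)*tot < 0 ∧ b < 3)); else branch requires ¬(((1/4)*b + (1/4)*q + tot ≤ 11/2 ∨ b + q ≥ 3) → (b + q + (1/2)*tot < -6 ∧ b + q < -3)).
Before the if: (3*b ≠ q - 13 → (¬(((1/4)*b + tot ≤ 7 ∨ b ≥ 9) → (b + (1/2)*tot < 0 ∧ b < 3)))) ∧ ((¬(3*b ≠ q - 13)) → (¬(((1/4)*b + (1/4)*q + tot ≤ 11/2 ∨ b + q ≥ 3) → (b + q + (1/2)*tot < -6 ∧ b + q < -3))))
The weakest precondition is (3*b ≠ q - 13 → (¬(((1/4)*b + tot ≤ 7 ∨ b ≥ 9) → (b + (1/2)*tot < 0 ∧ b < 3)))) ∧ ((¬(3*b ≠ q - 13)) → (¬(((1/4)*b + (1/4)*q + tot ≤ 11/2 ∨ b + q ≥ 3) → (b + q + (1/2)*tot < -6 ∧ b + q < -3)))).
Check whether (q ≠ 10 → (¬(tot ≤ 29/4 → (1/2)*tot < 1))) ∧ ((¬(q ≠ 10)) → (¬(((1/4)*q + tot ≤ 23/4 ∨ q ≥ 4) → (q + (1/2)*tot < -5 ∧ q < -2)))) ∧ b = 0 implies it.
Countermodel: at the initial state b = 0, q = 10, tot = 8, the precondition holds but the weakest precondition fails.
Answer: invalid


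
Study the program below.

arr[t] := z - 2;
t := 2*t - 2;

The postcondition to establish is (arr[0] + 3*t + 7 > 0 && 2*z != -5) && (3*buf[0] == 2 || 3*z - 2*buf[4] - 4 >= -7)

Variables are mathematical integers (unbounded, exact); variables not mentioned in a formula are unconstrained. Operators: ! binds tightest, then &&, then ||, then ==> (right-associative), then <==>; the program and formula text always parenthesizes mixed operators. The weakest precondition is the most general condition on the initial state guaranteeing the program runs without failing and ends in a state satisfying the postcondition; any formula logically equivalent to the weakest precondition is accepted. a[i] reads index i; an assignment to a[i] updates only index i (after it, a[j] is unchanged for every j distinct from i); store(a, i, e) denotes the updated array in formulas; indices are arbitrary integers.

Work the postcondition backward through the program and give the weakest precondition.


Working backward. After the program, the postcondition (arr[0] + 3*t + 7 > 0 && 2*z != -5) && (3*buf[0] == 2 || 3*z - 2*buf[4] - 4 >= -7) must hold; in canonical form it is arr[0] + 3*t > -7 && 2*z != -5 && (3*buf[0] == 2 || 3*z >= 2*buf[4] - 3).
Before t := 2*t - 2: arr[0] + 6*t > -1 && 2*z != -5 && (3*buf[0] == 2 || 3*z >= 2*buf[4] - 3)
Before arr[t] := z - 2: store(arr, t, z - 2)[0] + 6*t > -1 && 2*z != -5 && (3*buf[0] == 2 || 3*z >= 2*buf[4] - 3)
Answer: WP = store(arr, t, z - 2)[0] + 6*t > -1 && 2*z != -5 && (3*buf[0] == 2 || 3*z >= 2*buf[4] - 3)


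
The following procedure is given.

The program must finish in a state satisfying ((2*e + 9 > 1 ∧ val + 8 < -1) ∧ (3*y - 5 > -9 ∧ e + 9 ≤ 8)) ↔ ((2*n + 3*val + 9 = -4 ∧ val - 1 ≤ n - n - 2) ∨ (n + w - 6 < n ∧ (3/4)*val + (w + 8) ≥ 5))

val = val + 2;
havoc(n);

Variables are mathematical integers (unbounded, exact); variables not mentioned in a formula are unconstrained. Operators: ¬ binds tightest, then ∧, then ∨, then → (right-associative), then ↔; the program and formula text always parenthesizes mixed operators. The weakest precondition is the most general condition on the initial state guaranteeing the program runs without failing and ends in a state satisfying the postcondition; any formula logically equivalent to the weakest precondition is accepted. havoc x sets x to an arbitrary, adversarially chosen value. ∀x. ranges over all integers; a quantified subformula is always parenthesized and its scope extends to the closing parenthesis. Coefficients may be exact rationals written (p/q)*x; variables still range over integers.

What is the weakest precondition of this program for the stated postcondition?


Working backward. After the program, the postcondition ((2*e + 9 > 1 ∧ val + 8 < -1) ∧ (3*y - 5 > -9 ∧ e + 9 ≤ 8)) ↔ ((2*n + 3*val + 9 = -4 ∧ val - 1 ≤ n - n - 2) ∨ (n + w - 6 < n ∧ (3/4)*val + (w + 8) ≥ 5)) must hold; in canonical form it is (2*e > -8 ∧ val < -9 ∧ 3*y > -4 ∧ e ≤ -1) ↔ ((2*n + 3*val = -13 ∧ val ≤ -1) ∨ (w < 6 ∧ (3/4)*val + w ≥ -3)).
Before havoc n: ∀n_1. ((2*e > -8 ∧ val < -9 ∧ 3*y > -4 ∧ e ≤ -1) ↔ ((2*n_1 + 3*val = -13 ∧ val ≤ -1) ∨ (w < 6 ∧ (3/4)*val + w ≥ -3)))
Before val := val + 2: ∀n_1. ((2*e > -8 ∧ val < -11 ∧ 3*y > -4 ∧ e ≤ -1) ↔ ((2*n_1 + 3*val = -19 ∧ val ≤ -3) ∨ (w < 6 ∧ (3/4)*val + w ≥ -9/2)))
Answer: WP = ∀n_1. ((2*e > -8 ∧ val < -11 ∧ 3*y > -4 ∧ e ≤ -1) ↔ ((2*n_1 + 3*val = -19 ∧ val ≤ -3) ∨ (w < 6 ∧ (3/4)*val + w ≥ -9/2)))


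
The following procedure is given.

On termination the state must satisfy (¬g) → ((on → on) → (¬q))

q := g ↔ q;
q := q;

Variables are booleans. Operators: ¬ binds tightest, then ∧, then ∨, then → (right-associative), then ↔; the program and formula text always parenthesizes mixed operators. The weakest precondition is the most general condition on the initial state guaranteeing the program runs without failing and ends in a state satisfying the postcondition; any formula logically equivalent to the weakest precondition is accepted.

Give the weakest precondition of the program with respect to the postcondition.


Working backward. After the program, the postcondition (¬g) → ((on → on) → (¬q)) must hold; in canonical form it is (¬g) → (¬q).
Before q := q: (¬g) → (¬q)
Before q := g ↔ q: (¬g) → (¬(g ↔ q))
Answer: WP = (¬g) → (¬(g ↔ q))


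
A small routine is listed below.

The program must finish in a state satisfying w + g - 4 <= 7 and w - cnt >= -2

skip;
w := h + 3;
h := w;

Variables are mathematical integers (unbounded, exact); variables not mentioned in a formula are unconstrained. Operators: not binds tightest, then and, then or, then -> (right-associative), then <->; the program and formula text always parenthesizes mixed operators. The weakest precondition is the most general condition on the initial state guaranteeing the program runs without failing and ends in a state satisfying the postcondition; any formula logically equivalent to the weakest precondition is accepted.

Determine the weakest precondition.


Working backward. After the program, the postcondition w + g - 4 <= 7 and w - cnt >= -2 must hold; in canonical form it is g + w <= 11 and w >= cnt - 2.
Before h := w: g + w <= 11 and w >= cnt - 2
Before w := h + 3: g + h <= 8 and h >= cnt - 5
Before skip: g + h <= 8 and h >= cnt - 5
Answer: WP = g + h <= 8 and h >= cnt - 5


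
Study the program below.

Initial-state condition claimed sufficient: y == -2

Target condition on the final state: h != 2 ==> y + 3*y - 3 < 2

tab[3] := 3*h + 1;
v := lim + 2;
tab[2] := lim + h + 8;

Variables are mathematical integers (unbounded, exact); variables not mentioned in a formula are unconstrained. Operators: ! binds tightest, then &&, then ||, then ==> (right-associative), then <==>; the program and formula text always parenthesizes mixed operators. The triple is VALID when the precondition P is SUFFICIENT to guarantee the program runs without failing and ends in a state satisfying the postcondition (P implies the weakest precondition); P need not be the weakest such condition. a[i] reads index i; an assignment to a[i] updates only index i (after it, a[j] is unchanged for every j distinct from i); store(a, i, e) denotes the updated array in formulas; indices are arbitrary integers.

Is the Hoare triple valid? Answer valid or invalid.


Working backward. After the program, the postcondition h != 2 ==> y + 3*y - 3 < 2 must hold; in canonical form it is h != 2 ==> 4*y < 5.
Before tab[2] := lim + h + 8: h != 2 ==> 4*y < 5
Before v := lim + 2: h != 2 ==> 4*y < 5
Before tab[3] := 3*h + 1: h != 2 ==> 4*y < 5
The weakest precondition is h != 2 ==> 4*y < 5.
Check whether y == -2 implies it.
Every state satisfying the precondition satisfies the weakest precondition: the implication holds.
Answer: valid


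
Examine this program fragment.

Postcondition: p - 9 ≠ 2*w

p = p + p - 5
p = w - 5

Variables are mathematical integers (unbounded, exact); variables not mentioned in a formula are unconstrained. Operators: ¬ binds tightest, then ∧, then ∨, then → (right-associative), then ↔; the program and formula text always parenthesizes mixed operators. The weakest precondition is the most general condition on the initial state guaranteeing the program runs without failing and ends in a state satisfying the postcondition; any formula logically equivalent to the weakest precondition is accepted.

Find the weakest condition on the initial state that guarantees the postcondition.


Working backward. After the program, the postcondition p - 9 ≠ 2*w must hold; in canonical form it is p ≠ 2*w + 9.
Before p := w - 5: w ≠ -14
Before p := p + p - 5: w ≠ -14
Answer: WP = w ≠ -14


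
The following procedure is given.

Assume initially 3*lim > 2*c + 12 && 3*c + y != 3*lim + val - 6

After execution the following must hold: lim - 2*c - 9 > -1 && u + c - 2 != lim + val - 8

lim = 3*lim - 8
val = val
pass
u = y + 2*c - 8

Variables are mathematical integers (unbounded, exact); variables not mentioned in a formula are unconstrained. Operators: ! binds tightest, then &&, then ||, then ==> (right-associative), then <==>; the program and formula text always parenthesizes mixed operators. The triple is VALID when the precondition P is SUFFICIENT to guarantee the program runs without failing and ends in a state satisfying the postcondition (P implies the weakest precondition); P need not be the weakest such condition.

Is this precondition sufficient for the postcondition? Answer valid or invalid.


Working backward. After the program, the postcondition lim - 2*c - 9 > -1 && u + c - 2 != lim + val - 8 must hold; in canonical form it is lim > 2*c + 8 && c + u != lim + val - 6.
Before u := y + 2*c - 8: lim > 2*c + 8 && 3*c + y != lim + val + 2
Before skip: lim > 2*c + 8 && 3*c + y != lim + val + 2
Before val := val: lim > 2*c + 8 && 3*c + y != lim + val + 2
Before lim := 3*lim - 8: 3*lim > 2*c + 16 && 3*c + y != 3*lim + val - 6
The weakest precondition is 3*lim > 2*c + 16 && 3*c + y != 3*lim + val - 6.
Check whether 3*lim > 2*c + 12 && 3*c + y != 3*lim + val - 6 implies it.
Countermodel: at the initial state c = 1, lim = 5, val = -9, y = -2, the precondition holds but the weakest precondition fails.
Answer: invalid


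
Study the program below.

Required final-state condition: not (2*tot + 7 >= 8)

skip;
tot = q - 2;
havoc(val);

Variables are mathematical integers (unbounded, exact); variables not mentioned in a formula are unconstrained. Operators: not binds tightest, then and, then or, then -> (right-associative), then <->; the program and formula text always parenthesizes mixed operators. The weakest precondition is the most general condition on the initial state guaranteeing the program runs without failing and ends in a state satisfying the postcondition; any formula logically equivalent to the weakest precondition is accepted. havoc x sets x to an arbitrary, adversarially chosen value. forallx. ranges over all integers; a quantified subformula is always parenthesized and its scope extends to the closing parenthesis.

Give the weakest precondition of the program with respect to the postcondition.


Working backward. After the program, the postcondition not (2*tot + 7 >= 8) must hold; in canonical form it is not (2*tot >= 1).
Before havoc val: not (2*tot >= 1)
Before tot := q - 2: not (2*q >= 5)
Before skip: not (2*q >= 5)
Answer: WP = not (2*q >= 5)


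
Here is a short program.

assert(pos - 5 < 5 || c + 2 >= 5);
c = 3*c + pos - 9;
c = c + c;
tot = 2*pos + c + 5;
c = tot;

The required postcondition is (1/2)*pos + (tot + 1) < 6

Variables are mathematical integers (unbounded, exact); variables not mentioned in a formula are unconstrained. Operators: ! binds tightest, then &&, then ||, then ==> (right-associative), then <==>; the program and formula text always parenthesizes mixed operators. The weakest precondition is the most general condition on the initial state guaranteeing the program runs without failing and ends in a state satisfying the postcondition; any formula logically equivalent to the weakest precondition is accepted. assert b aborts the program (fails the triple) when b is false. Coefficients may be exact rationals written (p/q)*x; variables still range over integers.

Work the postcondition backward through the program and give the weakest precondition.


Working backward. After the program, the postcondition (1/2)*pos + (tot + 1) < 6 must hold; in canonical form it is (1/2)*pos + tot < 5.
Before c := tot: (1/2)*pos + tot < 5
Before tot := 2*pos + c + 5: c + (5/2)*pos < 0
Before c := c + c: 2*c + (5/2)*pos < 0
Before c := 3*c + pos - 9: 6*c + (9/2)*pos < 18
Before assert pos - 5 < 5 || c + 2 >= 5: (pos < 10 || c >= 3) && 6*c + (9/2)*pos < 18
Answer: WP = (pos < 10 || c >= 3) && 6*c + (9/2)*pos < 18


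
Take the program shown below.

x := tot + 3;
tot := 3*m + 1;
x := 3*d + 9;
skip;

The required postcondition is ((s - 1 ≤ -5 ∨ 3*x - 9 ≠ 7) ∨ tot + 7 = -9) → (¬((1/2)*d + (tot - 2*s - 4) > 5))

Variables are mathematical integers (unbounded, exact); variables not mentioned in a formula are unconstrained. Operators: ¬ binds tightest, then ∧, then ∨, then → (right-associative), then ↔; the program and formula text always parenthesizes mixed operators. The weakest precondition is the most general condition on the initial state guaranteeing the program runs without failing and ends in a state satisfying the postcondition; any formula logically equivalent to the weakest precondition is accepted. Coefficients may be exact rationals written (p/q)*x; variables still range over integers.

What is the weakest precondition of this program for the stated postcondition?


Working backward. After the program, the postcondition ((s - 1 ≤ -5 ∨ 3*x - 9 ≠ 7) ∨ tot + 7 = -9) → (¬((1/2)*d + (tot - 2*s - 4) > 5)) must hold; in canonical form it is (s ≤ -4 ∨ 3*x ≠ 16 ∨ tot = -16) → (¬((1/2)*d + tot > 2*s + 9)).
Before skip: (s ≤ -4 ∨ 3*x ≠ 16 ∨ tot = -16) → (¬((1/2)*d + tot > 2*s + 9))
Before x := 3*d + 9: (s ≤ -4 ∨ 9*d ≠ -11 ∨ tot = -16) → (¬((1/2)*d + tot > 2*s + 9))
Before tot := 3*m + 1: (s ≤ -4 ∨ 9*d ≠ -11 ∨ 3*m = -17) → (¬((1/2)*d + 3*m > 2*s + 8))
Before x := tot + 3: (s ≤ -4 ∨ 9*d ≠ -11 ∨ 3*m = -17) → (¬((1/2)*d + 3*m > 2*s + 8))
Answer: WP = (s ≤ -4 ∨ 9*d ≠ -11 ∨ 3*m = -17) → (¬((1/2)*d + 3*m > 2*s + 8))


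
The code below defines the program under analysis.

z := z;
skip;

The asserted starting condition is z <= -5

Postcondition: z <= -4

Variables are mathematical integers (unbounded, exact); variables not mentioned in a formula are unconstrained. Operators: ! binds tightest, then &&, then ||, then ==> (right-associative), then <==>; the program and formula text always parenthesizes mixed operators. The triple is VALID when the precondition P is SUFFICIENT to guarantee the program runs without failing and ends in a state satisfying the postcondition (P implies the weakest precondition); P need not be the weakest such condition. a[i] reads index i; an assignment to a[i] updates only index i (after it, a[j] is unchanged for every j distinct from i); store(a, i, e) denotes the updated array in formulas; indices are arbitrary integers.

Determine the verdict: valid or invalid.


Working backward. After the program, z <= -4 must hold.
Before skip: z <= -4
Before z := z: z <= -4
The weakest precondition is z <= -4.
Check whether z <= -5 implies it.
Every state satisfying the precondition satisfies the weakest precondition: the implication holds.
Answer: valid


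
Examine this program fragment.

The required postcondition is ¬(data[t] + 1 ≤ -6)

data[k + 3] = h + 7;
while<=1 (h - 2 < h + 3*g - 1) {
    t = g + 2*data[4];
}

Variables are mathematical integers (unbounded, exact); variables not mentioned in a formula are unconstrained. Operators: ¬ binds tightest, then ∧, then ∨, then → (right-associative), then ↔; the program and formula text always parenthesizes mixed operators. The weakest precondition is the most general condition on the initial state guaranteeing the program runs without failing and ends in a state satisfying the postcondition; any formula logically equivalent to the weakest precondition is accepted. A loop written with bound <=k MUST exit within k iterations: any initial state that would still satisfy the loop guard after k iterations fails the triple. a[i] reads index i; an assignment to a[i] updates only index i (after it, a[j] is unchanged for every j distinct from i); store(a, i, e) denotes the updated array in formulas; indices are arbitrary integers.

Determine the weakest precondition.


Working backward. After the program, the postcondition ¬(data[t] + 1 ≤ -6) must hold; in canonical form it is ¬(data[t] ≤ -7).
Before the loop (bound <=1), unroll the exhaustion recursion (WP_0 = exit-now case; WP_j = one more guarded iteration, up to j = 1):
  WP_0: (¬(3*g > -1)) ∧ (¬(data[t] ≤ -7))
  WP_1: (3*g > -1 → ((¬(3*g > -1)) ∧ (¬(data[2*data[4] + g] ≤ -7)))) ∧ ((¬(3*g > -1)) → (¬(data[t] ≤ -7)))
So before the loop: (3*g > -1 → ((¬(3*g > -1)) ∧ (¬(data[2*data[4] + g] ≤ -7)))) ∧ ((¬(3*g > -1)) → (¬(data[t] ≤ -7)))
Before data[k + 3] := h + 7: (3*g > -1 → ((¬(3*g > -1)) ∧ (¬(store(data, k + 3, h + 7)[2*store(data, k + 3, h + 7)[4] + g] ≤ -7)))) ∧ ((¬(3*g > -1)) → (¬(store(data, k + 3, h + 7)[t] ≤ -7)))
Answer: WP = (3*g > -1 → ((¬(3*g > -1)) ∧ (¬(store(data, k + 3, h + 7)[2*store(data, k + 3, h + 7)[4] + g] ≤ -7)))) ∧ ((¬(3*g > -1)) → (¬(store(data, k + 3, h + 7)[t] ≤ -7)))


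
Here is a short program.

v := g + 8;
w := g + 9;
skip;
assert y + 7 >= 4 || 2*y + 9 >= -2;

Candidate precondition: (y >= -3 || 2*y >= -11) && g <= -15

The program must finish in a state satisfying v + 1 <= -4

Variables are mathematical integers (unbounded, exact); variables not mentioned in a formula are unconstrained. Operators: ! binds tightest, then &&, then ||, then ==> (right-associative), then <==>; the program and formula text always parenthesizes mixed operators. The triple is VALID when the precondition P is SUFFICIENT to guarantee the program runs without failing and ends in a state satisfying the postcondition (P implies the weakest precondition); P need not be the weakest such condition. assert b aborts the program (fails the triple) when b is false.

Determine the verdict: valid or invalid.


Working backward. After the program, the postcondition v + 1 <= -4 must hold; in canonical form it is v <= -5.
Before assert y + 7 >= 4 || 2*y + 9 >= -2: (y >= -3 || 2*y >= -11) && v <= -5
Before skip: (y >= -3 || 2*y >= -11) && v <= -5
Before w := g + 9: (y >= -3 || 2*y >= -11) && v <= -5
Before v := g + 8: (y >= -3 || 2*y >= -11) && g <= -13
The weakest precondition is (y >= -3 || 2*y >= -11) && g <= -13.
Check whether (y >= -3 || 2*y >= -11) && g <= -15 implies it.
Every state satisfying the precondition satisfies the weakest precondition: the implication holds.
Answer: valid


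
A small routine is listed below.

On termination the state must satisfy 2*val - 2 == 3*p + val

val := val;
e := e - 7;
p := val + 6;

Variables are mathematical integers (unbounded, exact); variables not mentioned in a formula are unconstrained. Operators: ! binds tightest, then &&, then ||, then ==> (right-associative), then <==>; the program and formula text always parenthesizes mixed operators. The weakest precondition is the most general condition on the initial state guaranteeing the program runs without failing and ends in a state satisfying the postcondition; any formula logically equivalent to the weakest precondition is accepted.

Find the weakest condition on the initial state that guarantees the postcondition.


Working backward. After the program, the postcondition 2*val - 2 == 3*p + val must hold; in canonical form it is val == 3*p + 2.
Before p := val + 6: 2*val == -20
Before e := e - 7: 2*val == -20
Before val := val: 2*val == -20
Answer: WP = 2*val == -20


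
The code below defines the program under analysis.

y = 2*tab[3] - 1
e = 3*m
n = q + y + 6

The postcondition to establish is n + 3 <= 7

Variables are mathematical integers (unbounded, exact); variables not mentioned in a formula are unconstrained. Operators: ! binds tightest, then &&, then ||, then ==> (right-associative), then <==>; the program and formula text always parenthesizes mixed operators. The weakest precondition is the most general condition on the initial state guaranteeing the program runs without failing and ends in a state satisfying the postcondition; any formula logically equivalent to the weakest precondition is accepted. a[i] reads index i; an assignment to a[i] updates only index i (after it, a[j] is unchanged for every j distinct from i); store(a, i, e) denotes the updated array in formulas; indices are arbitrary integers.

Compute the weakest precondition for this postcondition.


Working backward. After the program, the postcondition n + 3 <= 7 must hold; in canonical form it is n <= 4.
Before n := q + y + 6: q + y <= -2
Before e := 3*m: q + y <= -2
Before y := 2*tab[3] - 1: 2*tab[3] + q <= -1
Answer: WP = 2*tab[3] + q <= -1


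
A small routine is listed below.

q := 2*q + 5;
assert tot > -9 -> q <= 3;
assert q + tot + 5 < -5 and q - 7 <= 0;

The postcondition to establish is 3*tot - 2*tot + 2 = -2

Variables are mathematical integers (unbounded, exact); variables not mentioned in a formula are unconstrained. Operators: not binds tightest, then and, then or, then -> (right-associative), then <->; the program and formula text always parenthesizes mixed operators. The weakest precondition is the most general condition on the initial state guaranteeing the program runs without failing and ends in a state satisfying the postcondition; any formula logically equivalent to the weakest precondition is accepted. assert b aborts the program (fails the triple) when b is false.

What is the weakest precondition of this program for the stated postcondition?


Working backward. After the program, the postcondition 3*tot - 2*tot + 2 = -2 must hold; in canonical form it is tot = -4.
Before assert q + tot + 5 < -5 and q - 7 <= 0: q + tot < -10 and q <= 7 and tot = -4
Before assert tot > -9 -> q <= 3: (tot > -9 -> q <= 3) and q + tot < -10 and q <= 7 and tot = -4
Before q := 2*q + 5: (tot > -9 -> 2*q <= -2) and 2*q + tot < -15 and 2*q <= 2 and tot = -4
Answer: WP = (tot > -9 -> 2*q <= -2) and 2*q + tot < -15 and 2*q <= 2 and tot = -4


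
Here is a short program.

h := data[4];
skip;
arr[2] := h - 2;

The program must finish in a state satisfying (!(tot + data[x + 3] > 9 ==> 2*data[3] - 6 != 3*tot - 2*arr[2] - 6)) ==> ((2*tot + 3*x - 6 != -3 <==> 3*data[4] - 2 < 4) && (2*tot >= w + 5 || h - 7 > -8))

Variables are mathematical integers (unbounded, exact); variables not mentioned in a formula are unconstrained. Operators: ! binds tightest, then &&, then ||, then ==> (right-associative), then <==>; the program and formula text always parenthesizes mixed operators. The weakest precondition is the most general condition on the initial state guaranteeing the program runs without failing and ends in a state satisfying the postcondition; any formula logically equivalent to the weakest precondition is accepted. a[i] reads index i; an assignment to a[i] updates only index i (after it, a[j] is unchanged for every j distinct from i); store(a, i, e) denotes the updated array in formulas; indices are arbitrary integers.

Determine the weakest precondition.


Working backward. After the program, the postcondition (!(tot + data[x + 3] > 9 ==> 2*data[3] - 6 != 3*tot - 2*arr[2] - 6)) ==> ((2*tot + 3*x - 6 != -3 <==> 3*data[4] - 2 < 4) && (2*tot >= w + 5 || h - 7 > -8)) must hold; in canonical form it is (!(data[x + 3] + tot > 9 ==> 2*arr[2] + 2*data[3] != 3*tot)) ==> ((2*tot + 3*x != 3 <==> 3*data[4] < 6) && (2*tot >= w + 5 || h > -1)).
Before arr[2] := h - 2: (!(data[x + 3] + tot > 9 ==> 2*data[3] + 2*h != 3*tot + 4)) ==> ((2*tot + 3*x != 3 <==> 3*data[4] < 6) && (2*tot >= w + 5 || h > -1))
Before skip: (!(data[x + 3] + tot > 9 ==> 2*data[3] + 2*h != 3*tot + 4)) ==> ((2*tot + 3*x != 3 <==> 3*data[4] < 6) && (2*tot >= w + 5 || h > -1))
Before h := data[4]: (!(data[x + 3] + tot > 9 ==> 2*data[3] + 2*data[4] != 3*tot + 4)) ==> ((2*tot + 3*x != 3 <==> 3*data[4] < 6) && (2*tot >= w + 5 || data[4] > -1))
Answer: WP = (!(data[x + 3] + tot > 9 ==> 2*data[3] + 2*data[4] != 3*tot + 4)) ==> ((2*tot + 3*x != 3 <==> 3*data[4] < 6) && (2*tot >= w + 5 || data[4] > -1))


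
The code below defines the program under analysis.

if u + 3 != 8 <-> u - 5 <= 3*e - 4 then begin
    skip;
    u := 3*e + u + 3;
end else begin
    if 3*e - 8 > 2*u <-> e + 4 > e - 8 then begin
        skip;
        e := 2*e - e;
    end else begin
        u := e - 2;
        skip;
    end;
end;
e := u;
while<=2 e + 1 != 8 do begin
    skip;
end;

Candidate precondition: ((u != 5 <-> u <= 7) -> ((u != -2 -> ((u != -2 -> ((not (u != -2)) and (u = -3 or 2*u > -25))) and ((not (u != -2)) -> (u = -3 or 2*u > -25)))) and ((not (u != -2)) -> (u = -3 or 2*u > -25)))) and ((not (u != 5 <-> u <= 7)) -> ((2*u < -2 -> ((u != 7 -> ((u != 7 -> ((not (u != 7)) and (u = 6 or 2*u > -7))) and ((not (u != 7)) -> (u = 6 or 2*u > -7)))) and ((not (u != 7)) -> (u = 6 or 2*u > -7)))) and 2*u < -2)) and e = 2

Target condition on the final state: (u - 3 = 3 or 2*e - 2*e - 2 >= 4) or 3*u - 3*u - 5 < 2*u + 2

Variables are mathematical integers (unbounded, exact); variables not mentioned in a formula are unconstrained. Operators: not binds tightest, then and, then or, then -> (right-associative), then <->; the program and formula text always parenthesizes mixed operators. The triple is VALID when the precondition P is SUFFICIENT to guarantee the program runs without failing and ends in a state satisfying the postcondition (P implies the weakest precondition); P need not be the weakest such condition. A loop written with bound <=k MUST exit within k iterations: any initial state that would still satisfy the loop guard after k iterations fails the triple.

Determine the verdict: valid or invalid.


Working backward. After the program, the postcondition (u - 3 = 3 or 2*e - 2*e - 2 >= 4) or 3*u - 3*u - 5 < 2*u + 2 must hold; in canonical form it is u = 6 or 2*u > -7.
Before the loop (bound <=2), unroll the exhaustion recursion (WP_0 = exit-now case; WP_j = one more guarded iteration, up to j = 2):
  WP_0: (not (e != 7)) and (u = 6 or 2*u > -7)
  WP_1: (e != 7 -> ((not (e != 7)) and (u = 6 or 2*u > -7))) and ((not (e != 7)) -> (u = 6 or 2*u > -7))
  WP_2: (e != 7 -> ((e != 7 -> ((not (e != 7)) and (u = 6 or 2*u > -7))) and ((not (e != 7)) -> (u = 6 or 2*u > -7)))) and ((not (e != 7)) -> (u = 6 or 2*u > -7))
So before the loop: (e != 7 -> ((e != 7 -> ((not (e != 7)) and (u = 6 or 2*u > -7))) and ((not (e != 7)) -> (u = 6 or 2*u > -7)))) and ((not (e != 7)) -> (u = 6 or 2*u > -7))
Before e := u: (u != 7 -> ((u != 7 -> ((not (u != 7)) and (u = 6 or 2*u > -7))) and ((not (u != 7)) -> (u = 6 or 2*u > -7)))) and ((not (u != 7)) -> (u = 6 or 2*u > -7))
Then branch requires (3*e + u != 4 -> ((3*e + u != 4 -> ((not (3*e + u != 4)) and (3*e + u = 3 or 6*e + 2*u > -13))) and ((not (3*e + u != 4)) -> (3*e + u = 3 or 6*e + 2*u > -13)))) and ((not (3*e + u != 4)) -> (3*e + u = 3 or 6*e + 2*u > -13)); else branch requires (3*e > 2*u + 8 -> ((u != 7 -> ((u != 7 -> ((not (u != 7)) and (u = 6 or 2*u > -7))) and ((not (u != 7)) -> (u = 6 or 2*u > -7)))) and ((not (u != 7)) -> (u = 6 or 2*u > -7)))) and ((not (3*e > 2*u + 8)) -> ((e != 9 -> ((e != 9 -> ((not (e != 9)) and (e = 8 or 2*e > -3))) and ((not (e != 9)) -> (e = 8 or 2*e > -3)))) and ((not (e != 9)) -> (e = 8 or 2*e > -3)))).
Before the if: ((u != 5 <-> u <= 3*e + 1) -> ((3*e + u != 4 -> ((3*e + u != 4 -> ((not (3*e + u != 4)) and (3*e + u = 3 or 6*e + 2*u > -13))) and ((not (3*e + u != 4)) -> (3*e + u = 3 or 6*e + 2*u > -13)))) and ((not (3*e + u != 4)) -> (3*e + u = 3 or 6*e + 2*u > -13)))) and ((not (u != 5 <-> u <= 3*e + 1)) -> ((3*e > 2*u + 8 -> ((u != 7 -> ((u != 7 -> ((not (u != 7)) and (u = 6 or 2*u > -7))) and ((not (u != 7)) -> (u = 6 or 2*u > -7)))) and ((not (u != 7)) -> (u = 6 or 2*u > -7)))) and ((not (3*e > 2*u + 8)) -> ((e != 9 -> ((e != 9 -> ((not (e != 9)) and (e = 8 or 2*e > -3))) and ((not (e != 9)) -> (e = 8 or 2*e > -3)))) and ((not (e != 9)) -> (e = 8 or 2*e > -3))))))
The weakest precondition is ((u != 5 <-> u <= 3*e + 1) -> ((3*e + u != 4 -> ((3*e + u != 4 -> ((not (3*e + u != 4)) and (3*e + u = 3 or 6*e + 2*u > -13))) and ((not (3*e + u != 4)) -> (3*e + u = 3 or 6*e + 2*u > -13)))) and ((not (3*e + u != 4)) -> (3*e + u = 3 or 6*e + 2*u > -13)))) and ((not (u != 5 <-> u <= 3*e + 1)) -> ((3*e > 2*u + 8 -> ((u != 7 -> ((u != 7 -> ((not (u != 7)) and (u = 6 or 2*u > -7))) and ((not (u != 7)) -> (u = 6 or 2*u > -7)))) and ((not (u != 7)) -> (u = 6 or 2*u > -7)))) and ((not (3*e > 2*u + 8)) -> ((e != 9 -> ((e != 9 -> ((not (e != 9)) and (e = 8 or 2*e > -3))) and ((not (e != 9)) -> (e = 8 or 2*e > -3)))) and ((not (e != 9)) -> (e = 8 or 2*e > -3)))))).
Check whether ((u != 5 <-> u <= 7) -> ((u != -2 -> ((u != -2 -> ((not (u != -2)) and (u = -3 or 2*u > -25))) and ((not (u != -2)) -> (u = -3 or 2*u > -25)))) and ((not (u != -2)) -> (u = -3 or 2*u > -25)))) and ((not (u != 5 <-> u <= 7)) -> ((2*u < -2 -> ((u != 7 -> ((u != 7 -> ((not (u != 7)) and (u = 6 or 2*u > -7))) and ((not (u != 7)) -> (u = 6 or 2*u > -7)))) and ((not (u != 7)) -> (u = 6 or 2*u > -7)))) and 2*u < -2)) and e = 2 implies it.
Every state satisfying the precondition satisfies the weakest precondition: the implication holds.
Answer: valid


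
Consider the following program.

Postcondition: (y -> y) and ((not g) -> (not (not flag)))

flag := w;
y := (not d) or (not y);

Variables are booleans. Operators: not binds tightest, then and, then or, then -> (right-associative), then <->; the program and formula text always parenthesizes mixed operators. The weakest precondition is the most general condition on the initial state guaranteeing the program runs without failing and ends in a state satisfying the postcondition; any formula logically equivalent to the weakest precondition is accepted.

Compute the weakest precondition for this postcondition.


Working backward. After the program, the postcondition (y -> y) and ((not g) -> (not (not flag))) must hold; in canonical form it is (not g) -> flag.
Before y := (not d) or (not y): (not g) -> flag
Before flag := w: (not g) -> w
Answer: WP = (not g) -> w


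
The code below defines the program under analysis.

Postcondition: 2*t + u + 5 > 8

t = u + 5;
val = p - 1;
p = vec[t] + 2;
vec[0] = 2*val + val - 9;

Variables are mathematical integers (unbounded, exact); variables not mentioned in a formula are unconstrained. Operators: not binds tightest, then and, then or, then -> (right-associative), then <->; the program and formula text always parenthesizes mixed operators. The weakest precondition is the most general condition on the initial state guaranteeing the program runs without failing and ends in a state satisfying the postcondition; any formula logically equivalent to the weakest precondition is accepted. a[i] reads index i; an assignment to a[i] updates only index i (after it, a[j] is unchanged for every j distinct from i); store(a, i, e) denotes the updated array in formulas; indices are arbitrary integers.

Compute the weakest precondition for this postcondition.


Working backward. After the program, the postcondition 2*t + u + 5 > 8 must hold; in canonical form it is 2*t + u > 3.
Before vec[0] := 2*val + val - 9: 2*t + u > 3
Before p := vec[t] + 2: 2*t + u > 3
Before val := p - 1: 2*t + u > 3
Before t := u + 5: 3*u > -7
Answer: WP = 3*u > -7


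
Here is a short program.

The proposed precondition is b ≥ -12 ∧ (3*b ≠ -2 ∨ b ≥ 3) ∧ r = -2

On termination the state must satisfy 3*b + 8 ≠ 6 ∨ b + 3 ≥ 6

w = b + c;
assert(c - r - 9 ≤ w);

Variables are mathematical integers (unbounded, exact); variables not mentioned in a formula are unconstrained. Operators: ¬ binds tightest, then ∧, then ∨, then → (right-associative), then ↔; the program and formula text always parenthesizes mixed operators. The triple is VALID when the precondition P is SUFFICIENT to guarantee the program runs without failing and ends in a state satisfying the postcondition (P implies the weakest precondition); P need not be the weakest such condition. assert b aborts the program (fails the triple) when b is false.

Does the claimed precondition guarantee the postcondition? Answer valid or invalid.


Working backward. After the program, the postcondition 3*b + 8 ≠ 6 ∨ b + 3 ≥ 6 must hold; in canonical form it is 3*b ≠ -2 ∨ b ≥ 3.
Before assert c - r - 9 ≤ w: c ≤ r + w + 9 ∧ (3*b ≠ -2 ∨ b ≥ 3)
Before w := b + c: b + r ≥ -9 ∧ (3*b ≠ -2 ∨ b ≥ 3)
The weakest precondition is b + r ≥ -9 ∧ (3*b ≠ -2 ∨ b ≥ 3).
Check whether b ≥ -12 ∧ (3*b ≠ -2 ∨ b ≥ 3) ∧ r = -2 implies it.
Countermodel: at the initial state b = -12, r = -2, the precondition holds but the weakest precondition fails.
Answer: invalid


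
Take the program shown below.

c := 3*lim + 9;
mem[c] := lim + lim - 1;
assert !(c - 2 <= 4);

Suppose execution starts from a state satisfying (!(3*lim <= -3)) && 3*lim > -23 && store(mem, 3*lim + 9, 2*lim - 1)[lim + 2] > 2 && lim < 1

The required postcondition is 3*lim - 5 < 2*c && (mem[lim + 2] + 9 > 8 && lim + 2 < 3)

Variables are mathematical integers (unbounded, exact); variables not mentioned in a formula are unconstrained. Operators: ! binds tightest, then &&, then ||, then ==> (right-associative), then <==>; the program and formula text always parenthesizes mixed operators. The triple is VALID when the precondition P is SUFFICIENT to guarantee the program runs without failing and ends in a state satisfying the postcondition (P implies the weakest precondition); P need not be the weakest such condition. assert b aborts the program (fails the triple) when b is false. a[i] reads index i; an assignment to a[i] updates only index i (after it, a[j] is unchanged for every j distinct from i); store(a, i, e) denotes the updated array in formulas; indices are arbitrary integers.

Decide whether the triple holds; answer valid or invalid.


Working backward. After the program, the postcondition 3*lim - 5 < 2*c && (mem[lim + 2] + 9 > 8 && lim + 2 < 3) must hold; in canonical form it is 3*lim < 2*c + 5 && mem[lim + 2] > -1 && lim < 1.
Before assert !(c - 2 <= 4): (!(c <= 6)) && 3*lim < 2*c + 5 && mem[lim + 2] > -1 && lim < 1
Before mem[c] := lim + lim - 1: (!(c <= 6)) && 3*lim < 2*c + 5 && store(mem, c, 2*lim - 1)[lim + 2] > -1 && lim < 1
Before c := 3*lim + 9: (!(3*lim <= -3)) && 3*lim > -23 && store(mem, 3*lim + 9, 2*lim - 1)[lim + 2] > -1 && lim < 1
The weakest precondition is (!(3*lim <= -3)) && 3*lim > -23 && store(mem, 3*lim + 9, 2*lim - 1)[lim + 2] > -1 && lim < 1.
Check whether (!(3*lim <= -3)) && 3*lim > -23 && store(mem, 3*lim + 9, 2*lim - 1)[lim + 2] > 2 && lim < 1 implies it.
Every state satisfying the precondition satisfies the weakest precondition: the implication holds.
Answer: valid
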